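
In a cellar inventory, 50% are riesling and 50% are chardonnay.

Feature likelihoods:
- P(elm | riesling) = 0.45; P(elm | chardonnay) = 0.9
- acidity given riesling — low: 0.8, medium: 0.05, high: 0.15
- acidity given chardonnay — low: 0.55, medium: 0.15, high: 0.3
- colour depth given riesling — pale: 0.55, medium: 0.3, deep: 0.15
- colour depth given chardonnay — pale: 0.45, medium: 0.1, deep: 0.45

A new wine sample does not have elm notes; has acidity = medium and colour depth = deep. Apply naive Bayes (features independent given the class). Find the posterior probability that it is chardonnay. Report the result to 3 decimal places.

riesling: 0.5 × (1−0.45) × 0.05 × 0.15 = 0.0020625
chardonnay: 0.5 × (1−0.9) × 0.15 × 0.45 = 0.003375
P(chardonnay | x) = 0.003375 / 0.0054375 ≈ 0.621

0.621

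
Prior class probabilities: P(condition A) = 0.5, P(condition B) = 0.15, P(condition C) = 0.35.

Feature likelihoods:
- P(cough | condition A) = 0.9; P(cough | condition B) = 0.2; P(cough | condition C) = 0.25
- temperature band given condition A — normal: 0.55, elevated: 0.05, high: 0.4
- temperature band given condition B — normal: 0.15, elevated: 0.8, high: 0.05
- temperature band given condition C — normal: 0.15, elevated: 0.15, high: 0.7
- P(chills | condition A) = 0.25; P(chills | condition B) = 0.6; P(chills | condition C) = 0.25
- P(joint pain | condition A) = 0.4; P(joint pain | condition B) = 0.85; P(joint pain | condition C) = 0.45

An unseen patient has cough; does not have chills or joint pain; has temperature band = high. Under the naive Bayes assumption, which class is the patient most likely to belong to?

condition A

condition A: 0.5 × 0.9 × 0.4 × (1−0.25) × (1−0.4) = 0.081
condition B: 0.15 × 0.2 × 0.05 × (1−0.6) × (1−0.85) = 0.00009
condition C: 0.35 × 0.25 × 0.7 × (1−0.25) × (1−0.45) = 0.025265625
Highest score → condition A.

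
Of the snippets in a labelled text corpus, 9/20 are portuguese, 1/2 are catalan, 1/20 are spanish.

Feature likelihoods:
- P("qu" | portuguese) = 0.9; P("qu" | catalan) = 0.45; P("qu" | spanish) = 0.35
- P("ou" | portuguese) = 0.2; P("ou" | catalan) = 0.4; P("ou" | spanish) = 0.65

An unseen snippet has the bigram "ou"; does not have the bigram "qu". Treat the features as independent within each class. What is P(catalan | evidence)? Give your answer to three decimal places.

0.785

portuguese: 0.45 × (1−0.9) × 0.2 = 0.009
catalan: 0.5 × (1−0.45) × 0.4 = 0.11
spanish: 0.05 × (1−0.35) × 0.65 = 0.021125
P(catalan | x) = 0.11 / 0.140125 ≈ 0.785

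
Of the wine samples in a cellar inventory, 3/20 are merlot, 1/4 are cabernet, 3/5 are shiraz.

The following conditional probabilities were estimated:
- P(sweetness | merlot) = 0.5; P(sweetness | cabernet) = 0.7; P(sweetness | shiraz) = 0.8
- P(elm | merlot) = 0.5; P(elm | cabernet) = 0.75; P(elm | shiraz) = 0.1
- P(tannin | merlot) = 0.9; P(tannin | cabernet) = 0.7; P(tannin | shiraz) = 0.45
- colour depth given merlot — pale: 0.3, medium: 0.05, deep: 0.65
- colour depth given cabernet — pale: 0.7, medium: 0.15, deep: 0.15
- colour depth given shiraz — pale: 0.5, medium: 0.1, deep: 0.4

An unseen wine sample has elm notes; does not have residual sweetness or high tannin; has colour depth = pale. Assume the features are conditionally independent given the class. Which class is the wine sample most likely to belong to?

cabernet

merlot: 0.15 × (1−0.5) × 0.5 × (1−0.9) × 0.3 = 0.001125
cabernet: 0.25 × (1−0.7) × 0.75 × (1−0.7) × 0.7 = 0.0118125
shiraz: 0.6 × (1−0.8) × 0.1 × (1−0.45) × 0.5 = 0.0033
Highest score → cabernet.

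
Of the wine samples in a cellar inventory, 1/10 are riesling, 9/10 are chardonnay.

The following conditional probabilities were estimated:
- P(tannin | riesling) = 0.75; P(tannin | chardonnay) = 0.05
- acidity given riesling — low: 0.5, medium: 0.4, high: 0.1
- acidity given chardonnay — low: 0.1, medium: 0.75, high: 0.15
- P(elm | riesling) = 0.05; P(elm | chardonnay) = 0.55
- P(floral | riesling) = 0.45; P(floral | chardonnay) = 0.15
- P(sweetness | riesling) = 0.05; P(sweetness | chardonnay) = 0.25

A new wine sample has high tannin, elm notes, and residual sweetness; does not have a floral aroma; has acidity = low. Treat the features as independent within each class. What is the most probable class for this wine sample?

chardonnay

riesling: 0.1 × 0.75 × 0.5 × 0.05 × (1−0.45) × 0.05 = 0.0000515625
chardonnay: 0.9 × 0.05 × 0.1 × 0.55 × (1−0.15) × 0.25 = 0.0005259375
Highest score → chardonnay.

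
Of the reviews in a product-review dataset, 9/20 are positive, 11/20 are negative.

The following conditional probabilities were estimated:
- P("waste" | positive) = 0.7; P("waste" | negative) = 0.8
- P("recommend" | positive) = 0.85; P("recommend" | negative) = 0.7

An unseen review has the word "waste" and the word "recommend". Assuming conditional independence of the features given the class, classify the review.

positive: 0.45 × 0.7 × 0.85 = 0.26775
negative: 0.55 × 0.8 × 0.7 = 0.308
Highest score → negative.

negative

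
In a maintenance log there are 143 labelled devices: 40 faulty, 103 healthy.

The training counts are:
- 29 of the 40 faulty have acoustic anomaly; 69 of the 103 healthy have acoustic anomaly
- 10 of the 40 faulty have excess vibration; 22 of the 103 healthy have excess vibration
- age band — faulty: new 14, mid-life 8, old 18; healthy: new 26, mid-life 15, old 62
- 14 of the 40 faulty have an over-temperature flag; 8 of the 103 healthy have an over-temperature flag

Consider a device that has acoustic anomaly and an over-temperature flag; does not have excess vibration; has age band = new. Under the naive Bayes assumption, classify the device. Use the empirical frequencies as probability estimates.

faulty: (40/143) × (29/40) × (30/40) × (14/40) × (14/40) ≈ 0.018632
healthy: (103/143) × (69/103) × (81/103) × (26/103) × (8/103) ≈ 0.0074396
Highest score → faulty.

faulty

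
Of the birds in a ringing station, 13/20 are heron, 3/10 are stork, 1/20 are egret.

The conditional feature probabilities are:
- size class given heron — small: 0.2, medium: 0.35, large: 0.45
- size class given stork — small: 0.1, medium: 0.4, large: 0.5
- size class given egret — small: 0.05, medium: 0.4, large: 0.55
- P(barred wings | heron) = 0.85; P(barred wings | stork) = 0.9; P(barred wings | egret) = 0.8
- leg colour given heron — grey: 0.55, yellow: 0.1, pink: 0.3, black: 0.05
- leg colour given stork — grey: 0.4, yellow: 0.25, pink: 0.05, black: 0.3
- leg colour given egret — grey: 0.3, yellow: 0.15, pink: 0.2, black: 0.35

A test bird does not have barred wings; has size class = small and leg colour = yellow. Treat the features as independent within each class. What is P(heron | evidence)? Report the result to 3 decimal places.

0.703

heron: 0.65 × 0.2 × (1−0.85) × 0.1 = 0.00195
stork: 0.3 × 0.1 × (1−0.9) × 0.25 = 0.00075
egret: 0.05 × 0.05 × (1−0.8) × 0.15 = 0.000075
P(heron | x) = 0.00195 / 0.002775 ≈ 0.703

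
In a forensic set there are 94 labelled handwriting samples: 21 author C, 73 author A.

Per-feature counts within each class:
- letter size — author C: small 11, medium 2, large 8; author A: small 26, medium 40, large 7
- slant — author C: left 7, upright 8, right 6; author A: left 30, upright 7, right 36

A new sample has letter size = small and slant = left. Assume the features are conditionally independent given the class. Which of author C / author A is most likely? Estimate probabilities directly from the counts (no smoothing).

author A

author C: (21/94) × (11/21) × (7/21) ≈ 0.0390071
author A: (73/94) × (26/73) × (30/73) ≈ 0.113669
Highest score → author A.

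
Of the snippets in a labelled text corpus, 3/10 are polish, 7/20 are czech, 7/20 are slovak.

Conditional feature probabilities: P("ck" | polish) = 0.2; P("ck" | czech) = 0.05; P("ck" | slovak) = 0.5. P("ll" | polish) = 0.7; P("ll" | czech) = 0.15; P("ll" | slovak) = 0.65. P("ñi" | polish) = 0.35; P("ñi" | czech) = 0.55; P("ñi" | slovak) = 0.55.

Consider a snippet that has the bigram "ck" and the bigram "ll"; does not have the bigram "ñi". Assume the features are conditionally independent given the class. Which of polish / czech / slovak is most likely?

polish: 0.3 × 0.2 × 0.7 × (1−0.35) = 0.0273
czech: 0.35 × 0.05 × 0.15 × (1−0.55) = 0.00118125
slovak: 0.35 × 0.5 × 0.65 × (1−0.55) = 0.0511875
Highest score → slovak.

slovak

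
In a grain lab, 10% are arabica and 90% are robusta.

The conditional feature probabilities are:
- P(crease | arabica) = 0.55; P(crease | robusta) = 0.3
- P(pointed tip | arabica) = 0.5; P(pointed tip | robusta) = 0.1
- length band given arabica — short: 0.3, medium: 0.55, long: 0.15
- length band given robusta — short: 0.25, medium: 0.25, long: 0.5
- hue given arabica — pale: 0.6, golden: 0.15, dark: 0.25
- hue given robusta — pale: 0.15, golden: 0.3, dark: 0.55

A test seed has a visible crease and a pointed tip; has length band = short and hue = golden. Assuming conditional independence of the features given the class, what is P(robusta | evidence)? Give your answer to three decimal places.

0.621

arabica: 0.1 × 0.55 × 0.5 × 0.3 × 0.15 = 0.0012375
robusta: 0.9 × 0.3 × 0.1 × 0.25 × 0.3 = 0.002025
P(robusta | x) = 0.002025 / 0.0032625 ≈ 0.621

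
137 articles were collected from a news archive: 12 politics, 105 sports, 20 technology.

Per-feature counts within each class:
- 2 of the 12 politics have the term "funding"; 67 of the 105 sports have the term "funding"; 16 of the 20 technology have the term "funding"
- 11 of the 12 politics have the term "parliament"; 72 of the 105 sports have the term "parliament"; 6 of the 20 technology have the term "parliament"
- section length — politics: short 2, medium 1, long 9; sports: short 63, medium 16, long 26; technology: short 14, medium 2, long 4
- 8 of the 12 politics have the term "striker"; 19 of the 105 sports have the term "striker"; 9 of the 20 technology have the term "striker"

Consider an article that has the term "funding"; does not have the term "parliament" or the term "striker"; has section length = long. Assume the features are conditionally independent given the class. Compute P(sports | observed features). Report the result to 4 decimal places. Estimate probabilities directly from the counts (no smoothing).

politics: (12/137) × (2/12) × (1/12) × (9/12) × (4/12) ≈ 0.000304136
sports: (105/137) × (67/105) × (33/105) × (26/105) × (86/105) ≈ 0.0311725
technology: (20/137) × (16/20) × (14/20) × (4/20) × (11/20) ≈ 0.0089927
P(sports | x) = 0.0311725 / 0.040469336 ≈ 0.7703

0.7703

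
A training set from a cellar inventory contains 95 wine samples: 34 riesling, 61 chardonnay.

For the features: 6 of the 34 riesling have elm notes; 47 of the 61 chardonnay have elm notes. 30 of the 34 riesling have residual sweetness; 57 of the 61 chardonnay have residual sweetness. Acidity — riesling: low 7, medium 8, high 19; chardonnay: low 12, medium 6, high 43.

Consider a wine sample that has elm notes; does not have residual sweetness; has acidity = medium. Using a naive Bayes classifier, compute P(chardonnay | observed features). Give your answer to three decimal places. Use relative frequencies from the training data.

0.646

riesling: (34/95) × (6/34) × (4/34) × (8/34) ≈ 0.00174832
chardonnay: (61/95) × (47/61) × (4/61) × (6/61) ≈ 0.00319099
P(chardonnay | x) = 0.00319099 / 0.00493931 ≈ 0.646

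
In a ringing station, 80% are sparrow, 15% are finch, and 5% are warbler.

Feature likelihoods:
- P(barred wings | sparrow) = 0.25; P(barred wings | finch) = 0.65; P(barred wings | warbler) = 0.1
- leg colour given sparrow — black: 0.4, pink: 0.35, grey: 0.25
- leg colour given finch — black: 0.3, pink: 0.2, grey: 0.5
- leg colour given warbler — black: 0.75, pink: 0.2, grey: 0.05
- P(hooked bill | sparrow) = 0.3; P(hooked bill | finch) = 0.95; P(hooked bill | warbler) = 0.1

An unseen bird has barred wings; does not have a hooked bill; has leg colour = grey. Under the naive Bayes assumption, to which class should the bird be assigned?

sparrow: 0.8 × 0.25 × 0.25 × (1−0.3) = 0.035
finch: 0.15 × 0.65 × 0.5 × (1−0.95) = 0.0024375
warbler: 0.05 × 0.1 × 0.05 × (1−0.1) = 0.000225
Highest score → sparrow.

sparrow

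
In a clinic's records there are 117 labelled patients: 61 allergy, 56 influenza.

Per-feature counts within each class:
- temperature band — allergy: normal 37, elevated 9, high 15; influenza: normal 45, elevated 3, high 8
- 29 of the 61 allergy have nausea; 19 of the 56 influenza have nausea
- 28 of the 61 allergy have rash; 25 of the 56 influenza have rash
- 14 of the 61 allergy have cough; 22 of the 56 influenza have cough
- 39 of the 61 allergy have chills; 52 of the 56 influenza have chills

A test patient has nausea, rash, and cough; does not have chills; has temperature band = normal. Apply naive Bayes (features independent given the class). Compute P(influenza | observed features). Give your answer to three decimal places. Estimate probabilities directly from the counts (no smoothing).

0.223

allergy: (61/117) × (37/61) × (29/61) × (28/61) × (14/61) × (22/61) ≈ 0.0057122
influenza: (56/117) × (45/56) × (19/56) × (25/56) × (22/56) × (4/56) ≈ 0.00163475
P(influenza | x) = 0.00163475 / 0.00734695 ≈ 0.223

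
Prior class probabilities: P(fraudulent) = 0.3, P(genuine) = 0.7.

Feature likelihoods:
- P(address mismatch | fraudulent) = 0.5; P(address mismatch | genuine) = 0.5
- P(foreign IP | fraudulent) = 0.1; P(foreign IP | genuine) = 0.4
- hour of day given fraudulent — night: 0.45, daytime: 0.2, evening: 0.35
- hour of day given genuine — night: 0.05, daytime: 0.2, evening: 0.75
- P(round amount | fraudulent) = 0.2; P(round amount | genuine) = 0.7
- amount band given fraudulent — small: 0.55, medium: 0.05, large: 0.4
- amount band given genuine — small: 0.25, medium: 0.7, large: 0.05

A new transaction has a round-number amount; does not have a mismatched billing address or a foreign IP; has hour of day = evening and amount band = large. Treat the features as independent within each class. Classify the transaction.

fraudulent: 0.3 × (1−0.5) × (1−0.1) × 0.35 × 0.2 × 0.4 = 0.00378
genuine: 0.7 × (1−0.5) × (1−0.4) × 0.75 × 0.7 × 0.05 = 0.0055125
Highest score → genuine.

genuine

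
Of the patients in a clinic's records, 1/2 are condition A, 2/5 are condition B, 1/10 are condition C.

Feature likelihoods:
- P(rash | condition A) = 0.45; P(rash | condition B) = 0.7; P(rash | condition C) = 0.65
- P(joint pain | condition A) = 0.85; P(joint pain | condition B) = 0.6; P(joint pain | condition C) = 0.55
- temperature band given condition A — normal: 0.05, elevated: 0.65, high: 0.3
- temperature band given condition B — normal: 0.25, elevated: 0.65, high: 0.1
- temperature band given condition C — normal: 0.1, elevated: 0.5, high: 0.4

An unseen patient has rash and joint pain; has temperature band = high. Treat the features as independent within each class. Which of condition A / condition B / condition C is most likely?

condition A: 0.5 × 0.45 × 0.85 × 0.3 = 0.057375
condition B: 0.4 × 0.7 × 0.6 × 0.1 = 0.0168
condition C: 0.1 × 0.65 × 0.55 × 0.4 = 0.0143
Highest score → condition A.

condition A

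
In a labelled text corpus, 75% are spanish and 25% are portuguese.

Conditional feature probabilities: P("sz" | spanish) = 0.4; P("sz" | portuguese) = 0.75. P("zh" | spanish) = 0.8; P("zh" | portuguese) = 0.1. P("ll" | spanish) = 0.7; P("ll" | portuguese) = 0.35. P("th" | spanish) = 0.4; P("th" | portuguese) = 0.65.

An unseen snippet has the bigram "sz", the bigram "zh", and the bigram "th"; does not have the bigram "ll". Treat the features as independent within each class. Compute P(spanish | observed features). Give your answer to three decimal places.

0.784

spanish: 0.75 × 0.4 × 0.8 × (1−0.7) × 0.4 = 0.0288
portuguese: 0.25 × 0.75 × 0.1 × (1−0.35) × 0.65 = 0.007921875
P(spanish | x) = 0.0288 / 0.036721875 ≈ 0.784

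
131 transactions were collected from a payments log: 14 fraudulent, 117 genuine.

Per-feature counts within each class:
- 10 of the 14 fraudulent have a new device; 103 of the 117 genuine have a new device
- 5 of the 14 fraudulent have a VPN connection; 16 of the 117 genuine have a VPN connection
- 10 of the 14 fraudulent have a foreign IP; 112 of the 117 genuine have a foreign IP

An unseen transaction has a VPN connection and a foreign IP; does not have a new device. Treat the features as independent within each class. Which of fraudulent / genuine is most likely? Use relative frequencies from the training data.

genuine

fraudulent: (14/131) × (4/14) × (5/14) × (10/14) ≈ 0.00778938
genuine: (117/131) × (14/117) × (16/117) × (112/117) ≈ 0.0139902
Highest score → genuine.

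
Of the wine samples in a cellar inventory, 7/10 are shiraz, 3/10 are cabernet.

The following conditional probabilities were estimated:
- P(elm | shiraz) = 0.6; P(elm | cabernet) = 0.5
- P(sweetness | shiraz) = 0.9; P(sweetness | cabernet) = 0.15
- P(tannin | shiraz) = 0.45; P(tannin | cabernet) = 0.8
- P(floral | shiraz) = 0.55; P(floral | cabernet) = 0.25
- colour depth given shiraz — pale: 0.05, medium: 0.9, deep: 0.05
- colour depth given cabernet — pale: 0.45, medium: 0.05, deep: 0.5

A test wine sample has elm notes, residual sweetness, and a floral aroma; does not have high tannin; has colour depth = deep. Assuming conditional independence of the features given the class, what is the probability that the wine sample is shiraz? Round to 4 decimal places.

0.9104

shiraz: 0.7 × 0.6 × 0.9 × (1−0.45) × 0.55 × 0.05 = 0.00571725
cabernet: 0.3 × 0.5 × 0.15 × (1−0.8) × 0.25 × 0.5 = 0.0005625
P(shiraz | x) = 0.00571725 / 0.00627975 ≈ 0.9104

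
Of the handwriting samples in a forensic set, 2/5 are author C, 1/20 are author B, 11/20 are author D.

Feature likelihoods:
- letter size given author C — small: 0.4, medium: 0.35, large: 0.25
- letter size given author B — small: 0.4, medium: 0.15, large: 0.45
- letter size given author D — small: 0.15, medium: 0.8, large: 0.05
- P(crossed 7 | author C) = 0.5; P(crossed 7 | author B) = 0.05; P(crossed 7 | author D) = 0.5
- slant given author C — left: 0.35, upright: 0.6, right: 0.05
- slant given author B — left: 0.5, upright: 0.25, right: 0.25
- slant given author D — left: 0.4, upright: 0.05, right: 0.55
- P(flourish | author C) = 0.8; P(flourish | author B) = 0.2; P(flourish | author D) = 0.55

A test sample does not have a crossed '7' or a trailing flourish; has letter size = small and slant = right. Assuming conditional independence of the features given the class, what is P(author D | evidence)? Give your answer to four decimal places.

author C: 0.4 × 0.4 × (1−0.5) × 0.05 × (1−0.8) = 0.0008
author B: 0.05 × 0.4 × (1−0.05) × 0.25 × (1−0.2) = 0.0038
author D: 0.55 × 0.15 × (1−0.5) × 0.55 × (1−0.55) = 0.010209375
P(author D | x) = 0.010209375 / 0.014809375 ≈ 0.6894

0.6894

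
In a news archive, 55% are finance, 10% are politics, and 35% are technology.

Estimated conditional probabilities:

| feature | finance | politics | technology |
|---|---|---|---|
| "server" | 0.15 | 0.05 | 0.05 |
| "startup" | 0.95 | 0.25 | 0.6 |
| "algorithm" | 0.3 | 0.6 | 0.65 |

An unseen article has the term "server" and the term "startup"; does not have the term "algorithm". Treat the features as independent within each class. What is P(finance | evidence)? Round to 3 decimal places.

finance: 0.55 × 0.15 × 0.95 × (1−0.3) = 0.0548625
politics: 0.1 × 0.05 × 0.25 × (1−0.6) = 0.0005
technology: 0.35 × 0.05 × 0.6 × (1−0.65) = 0.003675
P(finance | x) = 0.0548625 / 0.0590375 ≈ 0.929

0.929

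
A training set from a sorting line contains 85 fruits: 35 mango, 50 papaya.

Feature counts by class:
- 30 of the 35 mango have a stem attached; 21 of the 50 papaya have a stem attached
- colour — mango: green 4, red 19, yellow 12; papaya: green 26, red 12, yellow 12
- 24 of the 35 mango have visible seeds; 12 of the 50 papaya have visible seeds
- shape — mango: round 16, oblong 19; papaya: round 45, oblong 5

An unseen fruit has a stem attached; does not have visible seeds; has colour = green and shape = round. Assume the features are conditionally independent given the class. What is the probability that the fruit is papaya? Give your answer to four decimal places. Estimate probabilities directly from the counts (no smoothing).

mango: (35/85) × (30/35) × (4/35) × (11/35) × (16/35) ≈ 0.00579523
papaya: (50/85) × (21/50) × (26/50) × (38/50) × (45/50) ≈ 0.0878739
P(papaya | x) = 0.0878739 / 0.09366913 ≈ 0.9381

0.9381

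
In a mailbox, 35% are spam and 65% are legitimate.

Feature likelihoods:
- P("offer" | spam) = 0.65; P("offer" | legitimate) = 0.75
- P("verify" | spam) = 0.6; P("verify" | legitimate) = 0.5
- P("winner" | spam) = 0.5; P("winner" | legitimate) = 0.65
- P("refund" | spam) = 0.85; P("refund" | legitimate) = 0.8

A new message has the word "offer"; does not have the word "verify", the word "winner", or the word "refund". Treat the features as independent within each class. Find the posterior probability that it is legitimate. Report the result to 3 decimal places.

0.714

spam: 0.35 × 0.65 × (1−0.6) × (1−0.5) × (1−0.85) = 0.006825
legitimate: 0.65 × 0.75 × (1−0.5) × (1−0.65) × (1−0.8) = 0.0170625
P(legitimate | x) = 0.0170625 / 0.0238875 ≈ 0.714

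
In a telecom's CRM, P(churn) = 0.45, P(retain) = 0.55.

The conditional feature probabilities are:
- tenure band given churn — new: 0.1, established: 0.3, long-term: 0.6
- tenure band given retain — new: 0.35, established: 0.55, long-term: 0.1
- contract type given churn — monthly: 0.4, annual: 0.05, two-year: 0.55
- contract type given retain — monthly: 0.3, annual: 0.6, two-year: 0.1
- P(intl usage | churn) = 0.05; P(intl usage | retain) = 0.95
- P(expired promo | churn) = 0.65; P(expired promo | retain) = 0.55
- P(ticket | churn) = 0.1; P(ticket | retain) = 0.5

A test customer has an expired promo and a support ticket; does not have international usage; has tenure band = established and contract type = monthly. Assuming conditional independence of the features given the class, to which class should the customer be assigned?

churn: 0.45 × 0.3 × 0.4 × (1−0.05) × 0.65 × 0.1 = 0.0033345
retain: 0.55 × 0.55 × 0.3 × (1−0.95) × 0.55 × 0.5 = 0.0012478125
Highest score → churn.

churn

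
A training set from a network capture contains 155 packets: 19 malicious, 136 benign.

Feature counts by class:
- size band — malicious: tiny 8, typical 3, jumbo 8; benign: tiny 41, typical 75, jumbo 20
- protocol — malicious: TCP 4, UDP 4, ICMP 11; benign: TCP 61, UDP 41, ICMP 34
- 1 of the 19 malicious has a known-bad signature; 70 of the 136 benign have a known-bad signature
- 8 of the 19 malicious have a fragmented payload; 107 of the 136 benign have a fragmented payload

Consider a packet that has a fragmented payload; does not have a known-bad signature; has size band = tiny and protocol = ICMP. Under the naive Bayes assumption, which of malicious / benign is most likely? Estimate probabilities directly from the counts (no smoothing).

malicious: (19/155) × (8/19) × (11/19) × (18/19) × (8/19) ≈ 0.0119194
benign: (136/155) × (41/136) × (34/136) × (66/136) × (107/136) ≈ 0.0252489
Highest score → benign.

benign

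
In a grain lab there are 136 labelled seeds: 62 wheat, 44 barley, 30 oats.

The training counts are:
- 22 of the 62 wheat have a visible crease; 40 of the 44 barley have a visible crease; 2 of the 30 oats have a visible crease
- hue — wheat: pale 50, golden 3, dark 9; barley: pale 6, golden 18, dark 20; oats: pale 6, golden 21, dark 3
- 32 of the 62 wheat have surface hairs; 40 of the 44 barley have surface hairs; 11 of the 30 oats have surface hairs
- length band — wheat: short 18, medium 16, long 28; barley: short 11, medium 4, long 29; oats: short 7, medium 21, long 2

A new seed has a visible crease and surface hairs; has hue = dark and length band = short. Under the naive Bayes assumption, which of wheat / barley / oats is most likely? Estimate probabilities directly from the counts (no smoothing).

wheat: (62/136) × (22/62) × (9/62) × (32/62) × (18/62) ≈ 0.00351863
barley: (44/136) × (40/44) × (20/44) × (40/44) × (11/44) ≈ 0.0303841
oats: (30/136) × (2/30) × (3/30) × (11/30) × (7/30) ≈ 0.000125817
Highest score → barley.

barley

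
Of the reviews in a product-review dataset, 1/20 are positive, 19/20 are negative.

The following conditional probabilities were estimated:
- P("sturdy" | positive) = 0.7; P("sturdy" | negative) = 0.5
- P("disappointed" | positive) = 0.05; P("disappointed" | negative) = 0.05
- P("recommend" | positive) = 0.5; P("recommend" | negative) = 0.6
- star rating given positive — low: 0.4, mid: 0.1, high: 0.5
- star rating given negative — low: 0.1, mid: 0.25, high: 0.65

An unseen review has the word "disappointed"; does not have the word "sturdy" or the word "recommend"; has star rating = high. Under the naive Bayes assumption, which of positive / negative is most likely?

negative

positive: 0.05 × (1−0.7) × 0.05 × (1−0.5) × 0.5 = 0.0001875
negative: 0.95 × (1−0.5) × 0.05 × (1−0.6) × 0.65 = 0.006175
Highest score → negative.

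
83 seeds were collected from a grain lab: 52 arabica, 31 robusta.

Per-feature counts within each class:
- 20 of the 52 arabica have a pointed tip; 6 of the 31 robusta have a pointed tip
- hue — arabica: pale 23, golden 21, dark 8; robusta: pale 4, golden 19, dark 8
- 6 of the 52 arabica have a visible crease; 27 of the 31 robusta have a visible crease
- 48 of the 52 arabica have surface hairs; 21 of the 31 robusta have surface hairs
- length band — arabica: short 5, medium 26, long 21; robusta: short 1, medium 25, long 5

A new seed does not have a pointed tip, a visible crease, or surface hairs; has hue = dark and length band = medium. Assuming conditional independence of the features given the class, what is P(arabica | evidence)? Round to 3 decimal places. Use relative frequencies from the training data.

arabica: (52/83) × (32/52) × (8/52) × (46/52) × (4/52) × (26/52) ≈ 0.00201809
robusta: (31/83) × (25/31) × (8/31) × (4/31) × (10/31) × (25/31) ≈ 0.00260919
P(arabica | x) = 0.00201809 / 0.00462728 ≈ 0.436

0.436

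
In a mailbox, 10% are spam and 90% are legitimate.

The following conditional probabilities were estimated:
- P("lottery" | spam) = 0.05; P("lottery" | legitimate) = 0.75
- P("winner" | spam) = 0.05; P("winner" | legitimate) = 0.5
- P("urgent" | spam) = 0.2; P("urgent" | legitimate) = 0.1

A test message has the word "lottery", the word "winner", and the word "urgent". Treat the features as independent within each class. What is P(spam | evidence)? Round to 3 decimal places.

0.001

spam: 0.1 × 0.05 × 0.05 × 0.2 = 0.00005
legitimate: 0.9 × 0.75 × 0.5 × 0.1 = 0.03375
P(spam | x) = 0.00005 / 0.0338 ≈ 0.001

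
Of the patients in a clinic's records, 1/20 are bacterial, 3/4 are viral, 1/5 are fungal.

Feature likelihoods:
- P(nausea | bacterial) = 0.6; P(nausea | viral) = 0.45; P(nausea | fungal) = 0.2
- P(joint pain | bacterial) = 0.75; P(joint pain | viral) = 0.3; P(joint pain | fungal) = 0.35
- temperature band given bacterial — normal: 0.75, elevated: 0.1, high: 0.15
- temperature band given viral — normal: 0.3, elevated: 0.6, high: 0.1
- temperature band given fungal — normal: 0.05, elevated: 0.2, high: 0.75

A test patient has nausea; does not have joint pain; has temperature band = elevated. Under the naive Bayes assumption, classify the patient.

bacterial: 0.05 × 0.6 × (1−0.75) × 0.1 = 0.00075
viral: 0.75 × 0.45 × (1−0.3) × 0.6 = 0.14175
fungal: 0.2 × 0.2 × (1−0.35) × 0.2 = 0.0052
Highest score → viral.

viral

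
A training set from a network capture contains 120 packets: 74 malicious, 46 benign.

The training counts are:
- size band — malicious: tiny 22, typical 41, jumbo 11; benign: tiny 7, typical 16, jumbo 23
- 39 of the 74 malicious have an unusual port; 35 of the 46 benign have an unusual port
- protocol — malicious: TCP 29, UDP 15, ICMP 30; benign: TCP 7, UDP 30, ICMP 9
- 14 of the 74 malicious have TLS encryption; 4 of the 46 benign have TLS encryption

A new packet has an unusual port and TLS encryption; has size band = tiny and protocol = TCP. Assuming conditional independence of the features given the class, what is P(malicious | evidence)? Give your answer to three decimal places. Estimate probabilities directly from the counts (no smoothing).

malicious: (74/120) × (22/74) × (39/74) × (29/74) × (14/74) ≈ 0.00716369
benign: (46/120) × (7/46) × (35/46) × (7/46) × (4/46) ≈ 0.000587313
P(malicious | x) = 0.00716369 / 0.007751003 ≈ 0.924

0.924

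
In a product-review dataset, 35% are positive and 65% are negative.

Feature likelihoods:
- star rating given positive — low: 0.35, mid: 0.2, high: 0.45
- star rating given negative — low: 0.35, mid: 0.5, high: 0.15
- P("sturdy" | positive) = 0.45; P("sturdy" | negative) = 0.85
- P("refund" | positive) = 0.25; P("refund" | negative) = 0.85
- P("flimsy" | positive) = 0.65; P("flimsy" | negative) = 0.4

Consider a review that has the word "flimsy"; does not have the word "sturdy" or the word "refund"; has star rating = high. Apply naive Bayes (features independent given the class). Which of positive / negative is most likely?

positive: 0.35 × 0.45 × (1−0.45) × (1−0.25) × 0.65 = 0.0422296875
negative: 0.65 × 0.15 × (1−0.85) × (1−0.85) × 0.4 = 0.0008775
Highest score → positive.

positive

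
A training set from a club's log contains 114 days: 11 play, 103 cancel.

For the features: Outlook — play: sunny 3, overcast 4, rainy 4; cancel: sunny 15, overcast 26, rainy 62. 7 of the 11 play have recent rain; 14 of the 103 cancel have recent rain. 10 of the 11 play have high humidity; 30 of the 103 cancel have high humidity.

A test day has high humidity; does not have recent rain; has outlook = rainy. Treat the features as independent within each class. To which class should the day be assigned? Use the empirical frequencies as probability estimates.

cancel

play: (11/114) × (4/11) × (4/11) × (10/11) ≈ 0.0115992
cancel: (103/114) × (62/103) × (89/103) × (30/103) ≈ 0.136875
Highest score → cancel.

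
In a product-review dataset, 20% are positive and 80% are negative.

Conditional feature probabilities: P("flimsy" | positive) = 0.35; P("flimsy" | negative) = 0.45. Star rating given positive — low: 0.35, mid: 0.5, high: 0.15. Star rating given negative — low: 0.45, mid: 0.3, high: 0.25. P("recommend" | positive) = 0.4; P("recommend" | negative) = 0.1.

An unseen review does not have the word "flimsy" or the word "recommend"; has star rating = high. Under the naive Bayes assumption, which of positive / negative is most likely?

positive: 0.2 × (1−0.35) × 0.15 × (1−0.4) = 0.0117
negative: 0.8 × (1−0.45) × 0.25 × (1−0.1) = 0.099
Highest score → negative.

negative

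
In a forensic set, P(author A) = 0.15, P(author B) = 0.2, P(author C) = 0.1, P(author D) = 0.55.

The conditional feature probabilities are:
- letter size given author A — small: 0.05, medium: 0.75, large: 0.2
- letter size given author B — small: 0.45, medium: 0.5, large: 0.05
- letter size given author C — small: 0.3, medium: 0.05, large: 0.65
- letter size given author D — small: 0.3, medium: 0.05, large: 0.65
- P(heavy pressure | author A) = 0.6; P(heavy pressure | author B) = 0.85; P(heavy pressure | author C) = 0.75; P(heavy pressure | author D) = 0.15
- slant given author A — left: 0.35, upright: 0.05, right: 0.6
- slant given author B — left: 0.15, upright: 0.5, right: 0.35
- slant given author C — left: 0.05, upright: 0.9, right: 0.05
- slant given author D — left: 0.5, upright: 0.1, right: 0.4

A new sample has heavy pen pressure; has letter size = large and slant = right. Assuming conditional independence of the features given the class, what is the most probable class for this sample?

author A: 0.15 × 0.2 × 0.6 × 0.6 = 0.0108
author B: 0.2 × 0.05 × 0.85 × 0.35 = 0.002975
author C: 0.1 × 0.65 × 0.75 × 0.05 = 0.0024375
author D: 0.55 × 0.65 × 0.15 × 0.4 = 0.02145
Highest score → author D.

author D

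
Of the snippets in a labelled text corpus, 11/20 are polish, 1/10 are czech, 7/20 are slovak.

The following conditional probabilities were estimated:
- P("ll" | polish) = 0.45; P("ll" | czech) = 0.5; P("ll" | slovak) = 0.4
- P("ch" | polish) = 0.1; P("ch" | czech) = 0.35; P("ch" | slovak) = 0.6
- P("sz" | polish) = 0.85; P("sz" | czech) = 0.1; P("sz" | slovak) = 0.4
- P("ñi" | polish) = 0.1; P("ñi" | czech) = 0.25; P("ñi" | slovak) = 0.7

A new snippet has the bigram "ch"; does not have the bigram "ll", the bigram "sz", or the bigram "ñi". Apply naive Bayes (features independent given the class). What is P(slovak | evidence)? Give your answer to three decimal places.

0.588

polish: 0.55 × (1−0.45) × 0.1 × (1−0.85) × (1−0.1) = 0.00408375
czech: 0.1 × (1−0.5) × 0.35 × (1−0.1) × (1−0.25) = 0.0118125
slovak: 0.35 × (1−0.4) × 0.6 × (1−0.4) × (1−0.7) = 0.02268
P(slovak | x) = 0.02268 / 0.03857625 ≈ 0.588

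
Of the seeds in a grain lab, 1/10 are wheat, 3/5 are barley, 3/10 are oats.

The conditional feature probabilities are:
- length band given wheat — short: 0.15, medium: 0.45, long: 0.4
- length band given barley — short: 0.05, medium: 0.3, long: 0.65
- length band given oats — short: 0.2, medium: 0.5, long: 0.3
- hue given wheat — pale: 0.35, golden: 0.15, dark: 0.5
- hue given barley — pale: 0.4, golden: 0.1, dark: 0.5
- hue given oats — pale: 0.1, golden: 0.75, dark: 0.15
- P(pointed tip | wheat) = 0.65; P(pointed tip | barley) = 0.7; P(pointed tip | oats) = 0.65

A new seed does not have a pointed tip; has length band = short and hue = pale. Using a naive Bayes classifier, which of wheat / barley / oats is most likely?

wheat: 0.1 × 0.15 × 0.35 × (1−0.65) = 0.0018375
barley: 0.6 × 0.05 × 0.4 × (1−0.7) = 0.0036
oats: 0.3 × 0.2 × 0.1 × (1−0.65) = 0.0021
Highest score → barley.

barley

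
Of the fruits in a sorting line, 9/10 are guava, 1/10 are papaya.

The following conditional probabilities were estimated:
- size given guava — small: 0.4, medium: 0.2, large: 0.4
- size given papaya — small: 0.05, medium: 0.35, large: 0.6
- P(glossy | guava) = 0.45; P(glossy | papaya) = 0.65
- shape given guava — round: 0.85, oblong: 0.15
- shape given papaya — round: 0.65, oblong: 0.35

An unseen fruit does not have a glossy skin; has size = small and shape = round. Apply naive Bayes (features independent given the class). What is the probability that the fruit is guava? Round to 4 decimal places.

0.9933

guava: 0.9 × 0.4 × (1−0.45) × 0.85 = 0.1683
papaya: 0.1 × 0.05 × (1−0.65) × 0.65 = 0.0011375
P(guava | x) = 0.1683 / 0.1694375 ≈ 0.9933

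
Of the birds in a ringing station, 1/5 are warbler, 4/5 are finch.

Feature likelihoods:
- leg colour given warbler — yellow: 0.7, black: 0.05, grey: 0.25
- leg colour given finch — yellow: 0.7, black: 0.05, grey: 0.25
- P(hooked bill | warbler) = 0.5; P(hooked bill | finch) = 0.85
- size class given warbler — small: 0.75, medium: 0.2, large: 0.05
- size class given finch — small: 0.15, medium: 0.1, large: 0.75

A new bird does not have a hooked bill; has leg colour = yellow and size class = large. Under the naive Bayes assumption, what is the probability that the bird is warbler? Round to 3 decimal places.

0.053

warbler: 0.2 × 0.7 × (1−0.5) × 0.05 = 0.0035
finch: 0.8 × 0.7 × (1−0.85) × 0.75 = 0.063
P(warbler | x) = 0.0035 / 0.0665 ≈ 0.053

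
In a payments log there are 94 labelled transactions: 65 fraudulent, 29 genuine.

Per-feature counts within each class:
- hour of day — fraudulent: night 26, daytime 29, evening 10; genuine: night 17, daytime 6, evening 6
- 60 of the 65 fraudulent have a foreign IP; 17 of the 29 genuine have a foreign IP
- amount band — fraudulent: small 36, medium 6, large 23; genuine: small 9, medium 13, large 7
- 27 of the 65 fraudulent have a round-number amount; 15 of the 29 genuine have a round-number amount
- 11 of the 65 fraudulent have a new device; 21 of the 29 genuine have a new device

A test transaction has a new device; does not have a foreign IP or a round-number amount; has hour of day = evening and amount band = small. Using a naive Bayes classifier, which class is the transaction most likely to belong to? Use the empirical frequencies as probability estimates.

fraudulent: (65/94) × (10/65) × (5/65) × (36/65) × (38/65) × (11/65) ≈ 0.000448402
genuine: (29/94) × (6/29) × (12/29) × (9/29) × (14/29) × (21/29) ≈ 0.00286551
Highest score → genuine.

genuine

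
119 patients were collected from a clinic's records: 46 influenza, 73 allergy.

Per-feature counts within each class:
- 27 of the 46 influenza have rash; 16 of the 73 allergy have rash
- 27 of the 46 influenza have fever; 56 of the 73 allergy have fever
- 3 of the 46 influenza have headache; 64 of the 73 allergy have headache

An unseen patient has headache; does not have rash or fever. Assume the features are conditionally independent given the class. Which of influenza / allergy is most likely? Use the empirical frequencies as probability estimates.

influenza: (46/119) × (19/46) × (19/46) × (3/46) ≈ 0.00430096
allergy: (73/119) × (57/73) × (17/73) × (64/73) ≈ 0.0977937
Highest score → allergy.

allergy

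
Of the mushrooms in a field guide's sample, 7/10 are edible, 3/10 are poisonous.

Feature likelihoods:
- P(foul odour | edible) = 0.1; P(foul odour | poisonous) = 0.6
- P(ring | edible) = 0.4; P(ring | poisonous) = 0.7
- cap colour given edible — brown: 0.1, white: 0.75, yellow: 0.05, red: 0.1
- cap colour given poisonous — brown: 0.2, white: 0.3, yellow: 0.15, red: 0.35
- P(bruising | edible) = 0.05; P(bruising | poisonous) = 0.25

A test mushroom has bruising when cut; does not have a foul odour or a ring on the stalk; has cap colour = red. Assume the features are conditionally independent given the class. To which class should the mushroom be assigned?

edible: 0.7 × (1−0.1) × (1−0.4) × 0.1 × 0.05 = 0.00189
poisonous: 0.3 × (1−0.6) × (1−0.7) × 0.35 × 0.25 = 0.00315
Highest score → poisonous.

poisonous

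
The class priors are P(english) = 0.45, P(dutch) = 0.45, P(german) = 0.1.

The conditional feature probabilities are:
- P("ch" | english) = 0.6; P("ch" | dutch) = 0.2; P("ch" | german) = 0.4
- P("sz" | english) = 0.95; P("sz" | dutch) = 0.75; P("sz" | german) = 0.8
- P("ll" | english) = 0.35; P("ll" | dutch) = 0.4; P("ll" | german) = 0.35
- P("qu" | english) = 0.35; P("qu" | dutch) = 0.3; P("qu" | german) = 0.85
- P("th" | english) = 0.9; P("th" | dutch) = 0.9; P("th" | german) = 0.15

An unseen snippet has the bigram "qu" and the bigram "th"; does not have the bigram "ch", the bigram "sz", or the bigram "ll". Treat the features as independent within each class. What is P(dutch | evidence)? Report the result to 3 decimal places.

0.837

english: 0.45 × (1−0.6) × (1−0.95) × (1−0.35) × 0.35 × 0.9 = 0.00184275
dutch: 0.45 × (1−0.2) × (1−0.75) × (1−0.4) × 0.3 × 0.9 = 0.01458
german: 0.1 × (1−0.4) × (1−0.8) × (1−0.35) × 0.85 × 0.15 = 0.0009945
P(dutch | x) = 0.01458 / 0.01741725 ≈ 0.837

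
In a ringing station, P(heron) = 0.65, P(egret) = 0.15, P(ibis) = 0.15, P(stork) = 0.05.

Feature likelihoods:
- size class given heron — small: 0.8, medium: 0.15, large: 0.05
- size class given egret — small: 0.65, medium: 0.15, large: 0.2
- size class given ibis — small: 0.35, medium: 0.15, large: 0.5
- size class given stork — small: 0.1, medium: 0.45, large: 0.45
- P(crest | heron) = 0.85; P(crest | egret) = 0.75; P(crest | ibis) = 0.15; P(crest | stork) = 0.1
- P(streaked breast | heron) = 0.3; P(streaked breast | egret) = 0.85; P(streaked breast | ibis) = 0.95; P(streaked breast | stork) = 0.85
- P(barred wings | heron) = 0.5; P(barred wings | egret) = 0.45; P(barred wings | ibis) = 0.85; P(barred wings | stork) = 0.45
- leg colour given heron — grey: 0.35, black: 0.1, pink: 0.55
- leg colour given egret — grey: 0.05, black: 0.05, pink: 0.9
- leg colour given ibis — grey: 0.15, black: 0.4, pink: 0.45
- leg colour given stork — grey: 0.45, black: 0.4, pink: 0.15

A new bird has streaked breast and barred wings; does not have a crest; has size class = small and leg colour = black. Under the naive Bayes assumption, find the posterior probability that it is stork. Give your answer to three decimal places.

heron: 0.65 × 0.8 × (1−0.85) × 0.3 × 0.5 × 0.1 = 0.00117
egret: 0.15 × 0.65 × (1−0.75) × 0.85 × 0.45 × 0.05 = 0.000466171875
ibis: 0.15 × 0.35 × (1−0.15) × 0.95 × 0.85 × 0.4 = 0.014413875
stork: 0.05 × 0.1 × (1−0.1) × 0.85 × 0.45 × 0.4 = 0.0006885
P(stork | x) = 0.0006885 / 0.016738546875 ≈ 0.041

0.041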